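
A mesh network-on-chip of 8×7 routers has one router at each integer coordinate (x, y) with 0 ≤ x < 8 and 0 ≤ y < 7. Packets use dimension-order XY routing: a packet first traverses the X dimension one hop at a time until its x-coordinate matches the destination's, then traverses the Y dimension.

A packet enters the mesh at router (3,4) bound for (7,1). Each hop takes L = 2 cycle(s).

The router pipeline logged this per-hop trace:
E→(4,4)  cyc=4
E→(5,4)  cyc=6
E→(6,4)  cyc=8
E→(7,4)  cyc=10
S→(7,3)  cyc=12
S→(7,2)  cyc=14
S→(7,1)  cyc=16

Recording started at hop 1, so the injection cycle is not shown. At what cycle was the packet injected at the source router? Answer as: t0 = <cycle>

t0 = 2

At hop 1 the cycle is 4; in general cyc_k = t0 + kL.
Subtract one hop: t0 = 4 − 2 = 2.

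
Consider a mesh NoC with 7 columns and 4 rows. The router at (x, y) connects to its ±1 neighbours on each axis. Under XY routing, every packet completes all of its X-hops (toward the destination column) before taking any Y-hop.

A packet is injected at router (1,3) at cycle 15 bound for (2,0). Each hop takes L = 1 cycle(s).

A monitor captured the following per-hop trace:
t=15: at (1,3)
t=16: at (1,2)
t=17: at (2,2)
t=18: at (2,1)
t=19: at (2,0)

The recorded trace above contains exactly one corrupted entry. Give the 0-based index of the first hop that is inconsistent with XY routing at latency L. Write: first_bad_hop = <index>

hop 1: step (+0,-1), +1 cyc — BAD: Y-move but x=1≠2

first_bad_hop = 1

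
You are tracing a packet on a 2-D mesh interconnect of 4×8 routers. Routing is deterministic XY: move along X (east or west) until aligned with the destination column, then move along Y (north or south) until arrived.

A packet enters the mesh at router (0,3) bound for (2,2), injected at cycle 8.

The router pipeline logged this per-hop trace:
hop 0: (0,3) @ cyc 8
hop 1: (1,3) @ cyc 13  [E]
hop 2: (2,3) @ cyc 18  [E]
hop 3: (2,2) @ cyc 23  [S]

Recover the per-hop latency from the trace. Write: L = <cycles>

L = 5

Between hops 0 and 1 the cycle counter advances 13 − 8 = 5.
One hop costs L cycles, so L = 5.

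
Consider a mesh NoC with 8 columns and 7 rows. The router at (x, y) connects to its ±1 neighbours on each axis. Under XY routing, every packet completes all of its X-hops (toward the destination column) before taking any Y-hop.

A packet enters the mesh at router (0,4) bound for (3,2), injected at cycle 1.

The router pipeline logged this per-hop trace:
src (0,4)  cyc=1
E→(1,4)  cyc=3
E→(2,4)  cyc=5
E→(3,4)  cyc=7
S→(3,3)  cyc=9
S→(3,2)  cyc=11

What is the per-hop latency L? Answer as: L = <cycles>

L = 2

From hop 0 (1) to hop 1 (3): +2 cycles.
Per-hop latency L = Δcyc = 2.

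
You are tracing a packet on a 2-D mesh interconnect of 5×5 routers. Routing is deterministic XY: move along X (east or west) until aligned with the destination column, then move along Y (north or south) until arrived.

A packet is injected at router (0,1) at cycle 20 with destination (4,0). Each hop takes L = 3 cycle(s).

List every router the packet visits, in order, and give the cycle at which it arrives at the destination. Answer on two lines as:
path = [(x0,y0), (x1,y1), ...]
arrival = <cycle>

path = [(0,1), (1,1), (2,1), (3,1), (4,1), (4,0)]
arrival = 35

t=20: at (0,1)
t=23: at (1,1) after E
t=26: at (2,1) after E
t=29: at (3,1) after E
t=32: at (4,1) after E
t=35: at (4,0) after S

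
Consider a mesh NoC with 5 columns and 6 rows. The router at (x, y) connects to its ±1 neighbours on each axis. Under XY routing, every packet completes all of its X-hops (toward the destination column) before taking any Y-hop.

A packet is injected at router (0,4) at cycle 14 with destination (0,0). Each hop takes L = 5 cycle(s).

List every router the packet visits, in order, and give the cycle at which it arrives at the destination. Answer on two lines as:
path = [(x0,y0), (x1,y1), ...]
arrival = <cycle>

path = [(0,4), (0,3), (0,2), (0,1), (0,0)]
arrival = 34

  0. router=(0,4) cycle=14 (inject)
  1. router=(0,3) cycle=19 dir=S
  2. router=(0,2) cycle=24 dir=S
  3. router=(0,1) cycle=29 dir=S
  4. router=(0,0) cycle=34 dir=S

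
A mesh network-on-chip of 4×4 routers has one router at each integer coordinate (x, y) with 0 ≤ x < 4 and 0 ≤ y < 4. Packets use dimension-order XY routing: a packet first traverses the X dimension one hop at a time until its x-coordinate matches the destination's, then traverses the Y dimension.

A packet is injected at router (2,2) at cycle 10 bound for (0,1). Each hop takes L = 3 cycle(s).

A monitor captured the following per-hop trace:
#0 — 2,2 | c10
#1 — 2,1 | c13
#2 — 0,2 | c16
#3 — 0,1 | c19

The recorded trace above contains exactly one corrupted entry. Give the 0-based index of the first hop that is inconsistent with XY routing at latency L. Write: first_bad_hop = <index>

  1: Δx=+0 Δy=-1 Δt=3 [BAD: Y-move but x=2≠0]

first_bad_hop = 1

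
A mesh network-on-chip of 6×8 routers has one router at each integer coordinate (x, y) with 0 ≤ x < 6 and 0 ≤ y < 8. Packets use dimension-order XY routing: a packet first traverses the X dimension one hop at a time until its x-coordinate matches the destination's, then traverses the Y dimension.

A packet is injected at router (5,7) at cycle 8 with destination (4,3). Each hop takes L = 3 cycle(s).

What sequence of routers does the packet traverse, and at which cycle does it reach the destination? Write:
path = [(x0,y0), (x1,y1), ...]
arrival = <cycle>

[0] x=5 y=7 t=8
[1] x=4 y=7 t=11 →W
[2] x=4 y=6 t=14 →S
[3] x=4 y=5 t=17 →S
[4] x=4 y=4 t=20 →S
[5] x=4 y=3 t=23 →S

path = [(5,7), (4,7), (4,6), (4,5), (4,4), (4,3)]
arrival = 23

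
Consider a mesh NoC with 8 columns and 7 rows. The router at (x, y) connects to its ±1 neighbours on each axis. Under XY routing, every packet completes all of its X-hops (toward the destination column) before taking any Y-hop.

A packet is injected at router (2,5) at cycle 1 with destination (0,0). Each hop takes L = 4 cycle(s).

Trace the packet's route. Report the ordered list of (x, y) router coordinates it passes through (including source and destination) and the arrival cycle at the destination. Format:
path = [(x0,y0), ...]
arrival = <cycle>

#0 — 2,5 | c1
#1 — 1,5 | c5 | W
#2 — 0,5 | c9 | W
#3 — 0,4 | c13 | S
#4 — 0,3 | c17 | S
#5 — 0,2 | c21 | S
#6 — 0,1 | c25 | S
#7 — 0,0 | c29 | S

path = [(2,5), (1,5), (0,5), (0,4), (0,3), (0,2), (0,1), (0,0)]
arrival = 29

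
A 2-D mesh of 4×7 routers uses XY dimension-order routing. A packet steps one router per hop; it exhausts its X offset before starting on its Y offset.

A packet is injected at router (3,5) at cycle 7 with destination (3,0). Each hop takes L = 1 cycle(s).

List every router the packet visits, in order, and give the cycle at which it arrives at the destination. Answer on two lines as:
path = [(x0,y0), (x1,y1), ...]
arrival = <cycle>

  0. router=(3,5) cycle=7 (inject)
  1. router=(3,4) cycle=8 dir=S
  2. router=(3,3) cycle=9 dir=S
  3. router=(3,2) cycle=10 dir=S
  4. router=(3,1) cycle=11 dir=S
  5. router=(3,0) cycle=12 dir=S

path = [(3,5), (3,4), (3,3), (3,2), (3,1), (3,0)]
arrival = 12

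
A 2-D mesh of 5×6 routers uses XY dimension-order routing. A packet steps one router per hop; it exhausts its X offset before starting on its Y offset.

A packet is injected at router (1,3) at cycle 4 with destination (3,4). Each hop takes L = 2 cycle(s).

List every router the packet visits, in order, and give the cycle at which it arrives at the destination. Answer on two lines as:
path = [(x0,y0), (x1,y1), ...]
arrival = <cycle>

hop 0: (1,3) @ cyc 4
hop 1: (2,3) @ cyc 6  [E]
hop 2: (3,3) @ cyc 8  [E]
hop 3: (3,4) @ cyc 10  [N]

path = [(1,3), (2,3), (3,3), (3,4)]
arrival = 10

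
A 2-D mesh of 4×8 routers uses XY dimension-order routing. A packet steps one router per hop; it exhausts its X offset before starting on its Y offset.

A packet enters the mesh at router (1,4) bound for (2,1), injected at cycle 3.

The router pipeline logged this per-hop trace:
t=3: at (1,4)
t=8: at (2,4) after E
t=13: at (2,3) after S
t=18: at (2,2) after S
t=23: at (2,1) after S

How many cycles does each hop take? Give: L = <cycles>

L = 5

From hop 0 (3) to hop 1 (8): +5 cycles.
One hop costs L cycles, so L = 5.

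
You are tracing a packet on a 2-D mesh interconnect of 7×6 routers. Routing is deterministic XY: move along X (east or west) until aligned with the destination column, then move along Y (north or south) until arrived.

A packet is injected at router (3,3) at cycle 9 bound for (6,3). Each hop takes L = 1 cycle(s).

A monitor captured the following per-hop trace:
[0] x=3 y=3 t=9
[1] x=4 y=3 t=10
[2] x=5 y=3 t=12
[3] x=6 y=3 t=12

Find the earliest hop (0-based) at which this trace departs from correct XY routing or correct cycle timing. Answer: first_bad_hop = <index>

  1: Δx=+1 Δy=+0 Δt=1 [ok]
  2: Δx=+1 Δy=+0 Δt=2 [BAD: Δcyc=2≠L]

first_bad_hop = 2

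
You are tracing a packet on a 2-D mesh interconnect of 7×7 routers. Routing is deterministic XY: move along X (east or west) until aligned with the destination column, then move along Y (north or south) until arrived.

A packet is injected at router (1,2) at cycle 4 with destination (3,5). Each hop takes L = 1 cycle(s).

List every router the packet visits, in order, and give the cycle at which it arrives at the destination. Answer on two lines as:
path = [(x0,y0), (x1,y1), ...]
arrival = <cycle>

path = [(1,2), (2,2), (3,2), (3,3), (3,4), (3,5)]
arrival = 9

  0. router=(1,2) cycle=4 (inject)
  1. router=(2,2) cycle=5 dir=E
  2. router=(3,2) cycle=6 dir=E
  3. router=(3,3) cycle=7 dir=N
  4. router=(3,4) cycle=8 dir=N
  5. router=(3,5) cycle=9 dir=N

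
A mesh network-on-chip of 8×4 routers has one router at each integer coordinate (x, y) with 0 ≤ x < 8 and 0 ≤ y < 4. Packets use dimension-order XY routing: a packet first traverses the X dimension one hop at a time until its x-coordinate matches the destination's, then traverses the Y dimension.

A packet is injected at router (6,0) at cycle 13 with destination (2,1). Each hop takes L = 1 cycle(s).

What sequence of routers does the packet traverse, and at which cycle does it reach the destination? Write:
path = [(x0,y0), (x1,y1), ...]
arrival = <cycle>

path = [(6,0), (5,0), (4,0), (3,0), (2,0), (2,1)]
arrival = 18

src (6,0)  cyc=13
W→(5,0)  cyc=14
W→(4,0)  cyc=15
W→(3,0)  cyc=16
W→(2,0)  cyc=17
N→(2,1)  cyc=18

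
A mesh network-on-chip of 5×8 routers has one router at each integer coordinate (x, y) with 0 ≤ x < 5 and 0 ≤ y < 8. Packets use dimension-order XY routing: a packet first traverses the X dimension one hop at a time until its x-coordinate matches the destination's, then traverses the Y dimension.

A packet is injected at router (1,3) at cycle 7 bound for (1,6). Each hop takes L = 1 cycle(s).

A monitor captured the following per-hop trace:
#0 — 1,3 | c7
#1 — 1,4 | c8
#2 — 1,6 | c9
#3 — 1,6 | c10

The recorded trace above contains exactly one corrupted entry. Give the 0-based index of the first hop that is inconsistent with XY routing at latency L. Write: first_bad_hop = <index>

check 1→ d=(0,1) cyc+1: ok
check 2→ d=(0,2) cyc+1: BAD: non-unit step

first_bad_hop = 2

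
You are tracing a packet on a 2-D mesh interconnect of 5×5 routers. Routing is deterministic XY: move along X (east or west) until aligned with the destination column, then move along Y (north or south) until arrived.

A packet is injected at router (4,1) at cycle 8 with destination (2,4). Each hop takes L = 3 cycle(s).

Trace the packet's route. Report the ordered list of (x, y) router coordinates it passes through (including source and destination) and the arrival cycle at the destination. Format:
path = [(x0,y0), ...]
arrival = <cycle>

[0] x=4 y=1 t=8
[1] x=3 y=1 t=11 →W
[2] x=2 y=1 t=14 →W
[3] x=2 y=2 t=17 →N
[4] x=2 y=3 t=20 →N
[5] x=2 y=4 t=23 →N

path = [(4,1), (3,1), (2,1), (2,2), (2,3), (2,4)]
arrival = 23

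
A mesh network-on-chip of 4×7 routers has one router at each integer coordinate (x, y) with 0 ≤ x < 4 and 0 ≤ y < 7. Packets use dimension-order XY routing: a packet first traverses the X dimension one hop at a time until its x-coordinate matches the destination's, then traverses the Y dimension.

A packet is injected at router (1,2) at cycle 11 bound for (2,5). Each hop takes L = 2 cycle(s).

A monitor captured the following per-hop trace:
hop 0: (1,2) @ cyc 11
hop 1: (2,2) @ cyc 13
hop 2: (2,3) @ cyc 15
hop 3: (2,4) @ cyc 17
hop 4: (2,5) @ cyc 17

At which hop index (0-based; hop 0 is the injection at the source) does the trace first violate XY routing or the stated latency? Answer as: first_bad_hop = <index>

first_bad_hop = 4

hop 1: step (+1,+0), +2 cyc — ok
hop 2: step (+0,+1), +2 cyc — ok
hop 3: step (+0,+1), +2 cyc — ok
hop 4: step (+0,+1), +0 cyc — BAD: Δcyc=0≠L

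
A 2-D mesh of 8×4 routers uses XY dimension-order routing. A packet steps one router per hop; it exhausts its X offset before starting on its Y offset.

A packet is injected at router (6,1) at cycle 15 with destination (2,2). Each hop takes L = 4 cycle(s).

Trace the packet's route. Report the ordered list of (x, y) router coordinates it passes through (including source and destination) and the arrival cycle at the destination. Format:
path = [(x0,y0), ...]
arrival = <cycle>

path = [(6,1), (5,1), (4,1), (3,1), (2,1), (2,2)]
arrival = 35

#0 — 6,1 | c15
#1 — 5,1 | c19 | W
#2 — 4,1 | c23 | W
#3 — 3,1 | c27 | W
#4 — 2,1 | c31 | W
#5 — 2,2 | c35 | N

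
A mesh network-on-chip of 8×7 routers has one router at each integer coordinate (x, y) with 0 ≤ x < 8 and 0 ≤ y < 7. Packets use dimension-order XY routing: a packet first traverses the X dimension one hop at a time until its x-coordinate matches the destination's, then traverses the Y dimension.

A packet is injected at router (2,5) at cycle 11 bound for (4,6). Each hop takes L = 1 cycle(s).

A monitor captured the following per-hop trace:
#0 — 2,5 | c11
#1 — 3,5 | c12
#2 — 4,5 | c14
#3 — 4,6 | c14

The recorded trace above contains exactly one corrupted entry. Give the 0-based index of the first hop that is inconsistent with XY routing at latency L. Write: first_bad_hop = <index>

first_bad_hop = 2

  1: Δx=+1 Δy=+0 Δt=1 [ok]
  2: Δx=+1 Δy=+0 Δt=2 [BAD: Δcyc=2≠L]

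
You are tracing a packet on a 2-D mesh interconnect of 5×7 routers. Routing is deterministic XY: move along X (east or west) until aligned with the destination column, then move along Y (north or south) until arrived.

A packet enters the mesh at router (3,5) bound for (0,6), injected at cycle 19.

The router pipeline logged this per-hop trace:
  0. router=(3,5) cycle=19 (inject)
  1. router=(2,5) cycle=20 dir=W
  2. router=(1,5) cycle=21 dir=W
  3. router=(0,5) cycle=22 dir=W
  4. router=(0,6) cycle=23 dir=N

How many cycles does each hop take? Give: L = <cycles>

Between hops 0 and 1 the cycle counter advances 20 − 19 = 1.
One hop costs L cycles, so L = 1.

L = 1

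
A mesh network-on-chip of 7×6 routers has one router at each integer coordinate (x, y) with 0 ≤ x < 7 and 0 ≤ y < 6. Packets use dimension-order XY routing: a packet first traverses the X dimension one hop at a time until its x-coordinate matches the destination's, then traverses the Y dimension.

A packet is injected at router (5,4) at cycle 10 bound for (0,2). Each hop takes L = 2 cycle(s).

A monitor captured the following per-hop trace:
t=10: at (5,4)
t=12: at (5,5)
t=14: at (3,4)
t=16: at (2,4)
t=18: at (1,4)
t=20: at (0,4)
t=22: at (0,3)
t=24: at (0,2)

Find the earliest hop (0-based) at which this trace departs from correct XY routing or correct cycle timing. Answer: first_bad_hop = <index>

[1] (+0,+1) / 2c ⇒ BAD: Y-move but x=5≠0

first_bad_hop = 1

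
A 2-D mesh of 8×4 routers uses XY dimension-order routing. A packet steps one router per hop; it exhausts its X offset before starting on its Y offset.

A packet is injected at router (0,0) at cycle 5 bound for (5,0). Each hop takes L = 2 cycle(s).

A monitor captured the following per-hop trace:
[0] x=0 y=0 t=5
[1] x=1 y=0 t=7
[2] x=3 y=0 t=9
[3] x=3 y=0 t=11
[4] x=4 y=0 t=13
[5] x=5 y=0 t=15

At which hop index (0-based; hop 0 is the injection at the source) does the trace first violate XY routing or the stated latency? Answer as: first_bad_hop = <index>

first_bad_hop = 2

  1: Δx=+1 Δy=+0 Δt=2 [ok]
  2: Δx=+2 Δy=+0 Δt=2 [BAD: non-unit step]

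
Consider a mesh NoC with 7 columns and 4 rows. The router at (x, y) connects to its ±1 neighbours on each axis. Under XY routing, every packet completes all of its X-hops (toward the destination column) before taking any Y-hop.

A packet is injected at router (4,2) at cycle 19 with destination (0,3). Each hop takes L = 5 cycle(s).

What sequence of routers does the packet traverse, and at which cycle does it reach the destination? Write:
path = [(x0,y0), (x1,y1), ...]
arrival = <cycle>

path = [(4,2), (3,2), (2,2), (1,2), (0,2), (0,3)]
arrival = 44

  0. router=(4,2) cycle=19 (inject)
  1. router=(3,2) cycle=24 dir=W
  2. router=(2,2) cycle=29 dir=W
  3. router=(1,2) cycle=34 dir=W
  4. router=(0,2) cycle=39 dir=W
  5. router=(0,3) cycle=44 dir=N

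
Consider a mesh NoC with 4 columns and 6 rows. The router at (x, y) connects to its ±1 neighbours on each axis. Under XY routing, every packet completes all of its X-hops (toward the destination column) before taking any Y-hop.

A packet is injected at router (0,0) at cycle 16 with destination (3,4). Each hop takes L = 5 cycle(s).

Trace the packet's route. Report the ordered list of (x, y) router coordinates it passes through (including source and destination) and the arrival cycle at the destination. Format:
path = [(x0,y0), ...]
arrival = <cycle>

path = [(0,0), (1,0), (2,0), (3,0), (3,1), (3,2), (3,3), (3,4)]
arrival = 51

src (0,0)  cyc=16
E→(1,0)  cyc=21
E→(2,0)  cyc=26
E→(3,0)  cyc=31
N→(3,1)  cyc=36
N→(3,2)  cyc=41
N→(3,3)  cyc=46
N→(3,4)  cyc=51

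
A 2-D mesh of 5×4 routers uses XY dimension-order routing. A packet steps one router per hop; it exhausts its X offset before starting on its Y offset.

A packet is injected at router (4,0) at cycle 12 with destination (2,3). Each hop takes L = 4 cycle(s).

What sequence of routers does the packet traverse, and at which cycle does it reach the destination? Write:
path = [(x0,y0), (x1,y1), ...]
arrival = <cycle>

#0 — 4,0 | c12
#1 — 3,0 | c16 | W
#2 — 2,0 | c20 | W
#3 — 2,1 | c24 | N
#4 — 2,2 | c28 | N
#5 — 2,3 | c32 | N

path = [(4,0), (3,0), (2,0), (2,1), (2,2), (2,3)]
arrival = 32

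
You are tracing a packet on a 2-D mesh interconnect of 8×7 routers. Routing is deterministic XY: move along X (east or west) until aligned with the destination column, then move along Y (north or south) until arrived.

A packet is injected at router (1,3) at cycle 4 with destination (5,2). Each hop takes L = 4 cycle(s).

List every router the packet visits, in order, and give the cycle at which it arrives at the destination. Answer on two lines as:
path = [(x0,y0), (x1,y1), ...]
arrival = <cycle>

[0] x=1 y=3 t=4
[1] x=2 y=3 t=8 →E
[2] x=3 y=3 t=12 →E
[3] x=4 y=3 t=16 →E
[4] x=5 y=3 t=20 →E
[5] x=5 y=2 t=24 →S

path = [(1,3), (2,3), (3,3), (4,3), (5,3), (5,2)]
arrival = 24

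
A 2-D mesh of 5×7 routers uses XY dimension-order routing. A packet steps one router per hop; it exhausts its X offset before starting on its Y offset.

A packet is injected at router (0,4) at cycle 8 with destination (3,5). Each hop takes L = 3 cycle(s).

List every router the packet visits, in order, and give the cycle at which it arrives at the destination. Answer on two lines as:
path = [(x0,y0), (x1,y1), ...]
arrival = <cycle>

path = [(0,4), (1,4), (2,4), (3,4), (3,5)]
arrival = 20

[0] x=0 y=4 t=8
[1] x=1 y=4 t=11 →E
[2] x=2 y=4 t=14 →E
[3] x=3 y=4 t=17 →E
[4] x=3 y=5 t=20 →N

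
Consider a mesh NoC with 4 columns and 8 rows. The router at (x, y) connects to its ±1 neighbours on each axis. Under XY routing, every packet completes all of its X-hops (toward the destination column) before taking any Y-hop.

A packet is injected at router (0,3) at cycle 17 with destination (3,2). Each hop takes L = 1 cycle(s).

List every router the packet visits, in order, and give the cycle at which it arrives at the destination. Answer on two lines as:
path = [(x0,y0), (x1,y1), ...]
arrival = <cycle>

path = [(0,3), (1,3), (2,3), (3,3), (3,2)]
arrival = 21

[0] x=0 y=3 t=17
[1] x=1 y=3 t=18 →E
[2] x=2 y=3 t=19 →E
[3] x=3 y=3 t=20 →E
[4] x=3 y=2 t=21 →S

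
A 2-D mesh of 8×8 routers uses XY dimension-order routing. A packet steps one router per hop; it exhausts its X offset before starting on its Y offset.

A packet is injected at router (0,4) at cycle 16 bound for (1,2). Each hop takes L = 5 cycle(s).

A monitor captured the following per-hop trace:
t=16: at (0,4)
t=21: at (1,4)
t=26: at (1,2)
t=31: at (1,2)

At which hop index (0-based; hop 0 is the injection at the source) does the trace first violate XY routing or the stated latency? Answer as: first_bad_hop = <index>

first_bad_hop = 2

  1: Δx=+1 Δy=+0 Δt=5 [ok]
  2: Δx=+0 Δy=-2 Δt=5 [BAD: non-unit step]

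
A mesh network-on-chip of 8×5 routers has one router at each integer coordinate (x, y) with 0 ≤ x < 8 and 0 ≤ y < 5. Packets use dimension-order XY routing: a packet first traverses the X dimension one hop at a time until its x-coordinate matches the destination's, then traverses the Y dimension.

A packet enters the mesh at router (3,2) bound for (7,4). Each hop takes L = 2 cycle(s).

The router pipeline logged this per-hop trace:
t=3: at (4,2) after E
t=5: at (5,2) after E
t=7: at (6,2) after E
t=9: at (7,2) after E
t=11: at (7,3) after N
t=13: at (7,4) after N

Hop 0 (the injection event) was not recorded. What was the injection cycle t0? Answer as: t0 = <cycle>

At hop 1 the cycle is 3; in general cyc_k = t0 + kL.
So t0 = 3 − 1·2 = 1.

t0 = 1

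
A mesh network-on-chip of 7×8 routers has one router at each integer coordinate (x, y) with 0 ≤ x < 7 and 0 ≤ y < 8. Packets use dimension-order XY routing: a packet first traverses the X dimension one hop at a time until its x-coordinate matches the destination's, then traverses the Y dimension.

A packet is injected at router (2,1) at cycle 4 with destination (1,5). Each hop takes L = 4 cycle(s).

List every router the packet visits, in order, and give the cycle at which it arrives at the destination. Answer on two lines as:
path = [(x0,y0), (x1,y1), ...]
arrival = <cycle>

[0] x=2 y=1 t=4
[1] x=1 y=1 t=8 →W
[2] x=1 y=2 t=12 →N
[3] x=1 y=3 t=16 →N
[4] x=1 y=4 t=20 →N
[5] x=1 y=5 t=24 →N

path = [(2,1), (1,1), (1,2), (1,3), (1,4), (1,5)]
arrival = 24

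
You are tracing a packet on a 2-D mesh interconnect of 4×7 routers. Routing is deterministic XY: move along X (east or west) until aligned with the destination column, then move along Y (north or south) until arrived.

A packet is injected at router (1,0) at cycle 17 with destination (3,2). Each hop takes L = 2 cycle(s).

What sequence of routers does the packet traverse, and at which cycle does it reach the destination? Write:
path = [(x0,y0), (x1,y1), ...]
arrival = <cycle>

path = [(1,0), (2,0), (3,0), (3,1), (3,2)]
arrival = 25

src (1,0)  cyc=17
E→(2,0)  cyc=19
E→(3,0)  cyc=21
N→(3,1)  cyc=23
N→(3,2)  cyc=25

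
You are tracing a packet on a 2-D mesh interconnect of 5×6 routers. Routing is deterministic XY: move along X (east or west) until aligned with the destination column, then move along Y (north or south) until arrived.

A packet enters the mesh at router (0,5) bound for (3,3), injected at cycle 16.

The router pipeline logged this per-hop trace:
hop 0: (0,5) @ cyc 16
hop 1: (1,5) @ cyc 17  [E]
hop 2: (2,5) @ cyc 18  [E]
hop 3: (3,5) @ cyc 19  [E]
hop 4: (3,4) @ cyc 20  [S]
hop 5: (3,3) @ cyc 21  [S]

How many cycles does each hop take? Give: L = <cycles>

L = 1

Between hops 0 and 1 the cycle counter advances 17 − 16 = 1.
Per-hop latency L = Δcyc = 1.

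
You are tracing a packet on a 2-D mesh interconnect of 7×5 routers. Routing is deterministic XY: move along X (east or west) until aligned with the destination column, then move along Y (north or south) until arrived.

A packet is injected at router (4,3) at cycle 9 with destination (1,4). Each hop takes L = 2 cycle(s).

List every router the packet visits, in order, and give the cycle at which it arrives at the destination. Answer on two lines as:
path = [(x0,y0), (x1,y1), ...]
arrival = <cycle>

hop 0: (4,3) @ cyc 9
hop 1: (3,3) @ cyc 11  [W]
hop 2: (2,3) @ cyc 13  [W]
hop 3: (1,3) @ cyc 15  [W]
hop 4: (1,4) @ cyc 17  [N]

path = [(4,3), (3,3), (2,3), (1,3), (1,4)]
arrival = 17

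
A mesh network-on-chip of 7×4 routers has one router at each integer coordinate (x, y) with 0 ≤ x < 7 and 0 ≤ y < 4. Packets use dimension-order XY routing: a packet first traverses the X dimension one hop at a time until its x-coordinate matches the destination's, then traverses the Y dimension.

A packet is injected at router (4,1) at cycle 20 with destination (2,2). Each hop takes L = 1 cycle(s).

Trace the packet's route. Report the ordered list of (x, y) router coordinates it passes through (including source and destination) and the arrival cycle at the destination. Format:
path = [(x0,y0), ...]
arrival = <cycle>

hop 0: (4,1) @ cyc 20
hop 1: (3,1) @ cyc 21  [W]
hop 2: (2,1) @ cyc 22  [W]
hop 3: (2,2) @ cyc 23  [N]

path = [(4,1), (3,1), (2,1), (2,2)]
arrival = 23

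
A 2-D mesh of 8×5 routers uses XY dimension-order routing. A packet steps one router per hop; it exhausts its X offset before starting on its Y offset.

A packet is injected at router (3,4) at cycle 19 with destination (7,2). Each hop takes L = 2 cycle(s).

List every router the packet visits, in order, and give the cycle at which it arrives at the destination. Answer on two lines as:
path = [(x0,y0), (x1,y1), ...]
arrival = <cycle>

path = [(3,4), (4,4), (5,4), (6,4), (7,4), (7,3), (7,2)]
arrival = 31

hop 0: (3,4) @ cyc 19
hop 1: (4,4) @ cyc 21  [E]
hop 2: (5,4) @ cyc 23  [E]
hop 3: (6,4) @ cyc 25  [E]
hop 4: (7,4) @ cyc 27  [E]
hop 5: (7,3) @ cyc 29  [S]
hop 6: (7,2) @ cyc 31  [S]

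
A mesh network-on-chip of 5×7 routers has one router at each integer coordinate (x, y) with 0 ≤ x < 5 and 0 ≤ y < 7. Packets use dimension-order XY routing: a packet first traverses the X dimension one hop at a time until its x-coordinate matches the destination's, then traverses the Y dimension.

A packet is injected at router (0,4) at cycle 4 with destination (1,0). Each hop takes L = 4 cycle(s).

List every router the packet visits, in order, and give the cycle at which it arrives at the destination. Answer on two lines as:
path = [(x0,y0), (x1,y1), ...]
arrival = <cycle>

[0] x=0 y=4 t=4
[1] x=1 y=4 t=8 →E
[2] x=1 y=3 t=12 →S
[3] x=1 y=2 t=16 →S
[4] x=1 y=1 t=20 →S
[5] x=1 y=0 t=24 →S

path = [(0,4), (1,4), (1,3), (1,2), (1,1), (1,0)]
arrival = 24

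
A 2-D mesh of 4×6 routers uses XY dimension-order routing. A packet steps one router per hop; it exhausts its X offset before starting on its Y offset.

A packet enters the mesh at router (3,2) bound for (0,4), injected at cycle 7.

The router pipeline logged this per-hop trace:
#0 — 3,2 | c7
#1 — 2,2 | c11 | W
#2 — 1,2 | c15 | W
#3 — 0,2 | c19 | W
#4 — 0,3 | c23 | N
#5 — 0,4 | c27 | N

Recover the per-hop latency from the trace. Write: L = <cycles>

L = 4

Δcyc across hop 0→1: 11 − 7 = 4.
Each hop adds L, hence L = 4.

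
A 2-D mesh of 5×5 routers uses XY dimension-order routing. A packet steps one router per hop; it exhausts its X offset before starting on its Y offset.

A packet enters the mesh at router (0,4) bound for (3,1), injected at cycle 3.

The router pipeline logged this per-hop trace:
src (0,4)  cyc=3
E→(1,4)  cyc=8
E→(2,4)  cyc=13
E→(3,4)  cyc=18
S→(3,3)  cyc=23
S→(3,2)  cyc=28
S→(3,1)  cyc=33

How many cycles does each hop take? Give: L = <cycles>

L = 5

cyc[1] − cyc[0] = 8 − 3 = 5.
Each hop adds L, hence L = 5.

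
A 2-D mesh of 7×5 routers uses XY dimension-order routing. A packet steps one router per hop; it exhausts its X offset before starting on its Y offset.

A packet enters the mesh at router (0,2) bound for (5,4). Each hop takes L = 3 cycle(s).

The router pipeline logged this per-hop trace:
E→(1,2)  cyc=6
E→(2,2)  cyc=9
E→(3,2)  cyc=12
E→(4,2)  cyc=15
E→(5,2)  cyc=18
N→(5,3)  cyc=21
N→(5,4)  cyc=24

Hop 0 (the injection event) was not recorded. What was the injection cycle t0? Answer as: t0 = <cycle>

t0 = 3

cyc[1] = 6 and cyc[k] = t0 + k·L for every k.
Therefore t0 = 6 − L = 3.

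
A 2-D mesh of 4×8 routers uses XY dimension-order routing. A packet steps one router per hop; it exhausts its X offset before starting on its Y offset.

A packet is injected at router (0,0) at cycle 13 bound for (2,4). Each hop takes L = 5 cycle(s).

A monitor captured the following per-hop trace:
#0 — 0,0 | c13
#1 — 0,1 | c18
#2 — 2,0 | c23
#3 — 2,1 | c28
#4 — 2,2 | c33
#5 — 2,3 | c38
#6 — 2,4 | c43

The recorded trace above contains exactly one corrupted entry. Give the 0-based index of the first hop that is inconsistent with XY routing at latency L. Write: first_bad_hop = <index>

first_bad_hop = 1

[1] (+0,+1) / 5c ⇒ BAD: Y-move but x=0≠2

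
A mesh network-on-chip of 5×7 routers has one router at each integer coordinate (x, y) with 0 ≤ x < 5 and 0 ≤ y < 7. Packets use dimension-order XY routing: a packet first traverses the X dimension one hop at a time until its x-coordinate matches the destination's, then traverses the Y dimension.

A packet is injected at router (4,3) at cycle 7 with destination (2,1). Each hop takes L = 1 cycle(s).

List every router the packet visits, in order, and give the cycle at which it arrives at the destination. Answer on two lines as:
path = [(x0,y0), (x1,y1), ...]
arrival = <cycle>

t=7: at (4,3)
t=8: at (3,3) after W
t=9: at (2,3) after W
t=10: at (2,2) after S
t=11: at (2,1) after S

path = [(4,3), (3,3), (2,3), (2,2), (2,1)]
arrival = 11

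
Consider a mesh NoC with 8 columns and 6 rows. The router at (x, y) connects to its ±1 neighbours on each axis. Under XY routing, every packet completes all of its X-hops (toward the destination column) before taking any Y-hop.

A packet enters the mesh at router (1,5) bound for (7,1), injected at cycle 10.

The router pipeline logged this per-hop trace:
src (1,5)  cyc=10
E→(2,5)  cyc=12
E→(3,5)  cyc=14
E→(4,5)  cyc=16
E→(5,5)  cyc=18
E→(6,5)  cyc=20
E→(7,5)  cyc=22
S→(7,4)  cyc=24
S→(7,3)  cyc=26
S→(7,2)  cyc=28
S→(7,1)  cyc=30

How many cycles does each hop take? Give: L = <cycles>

From hop 0 (10) to hop 1 (12): +2 cycles.
Per-hop latency L = Δcyc = 2.

L = 2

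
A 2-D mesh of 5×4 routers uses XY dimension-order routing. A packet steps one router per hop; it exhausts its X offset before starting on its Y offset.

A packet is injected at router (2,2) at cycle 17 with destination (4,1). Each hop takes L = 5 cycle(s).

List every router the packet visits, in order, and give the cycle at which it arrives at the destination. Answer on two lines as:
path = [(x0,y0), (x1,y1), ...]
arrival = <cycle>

path = [(2,2), (3,2), (4,2), (4,1)]
arrival = 32

  0. router=(2,2) cycle=17 (inject)
  1. router=(3,2) cycle=22 dir=E
  2. router=(4,2) cycle=27 dir=E
  3. router=(4,1) cycle=32 dir=S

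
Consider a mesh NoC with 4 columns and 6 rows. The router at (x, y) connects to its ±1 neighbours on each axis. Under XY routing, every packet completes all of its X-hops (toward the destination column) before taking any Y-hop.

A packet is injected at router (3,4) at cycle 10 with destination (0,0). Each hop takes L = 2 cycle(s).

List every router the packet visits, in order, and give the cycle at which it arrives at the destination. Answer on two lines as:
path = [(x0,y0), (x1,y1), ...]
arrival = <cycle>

path = [(3,4), (2,4), (1,4), (0,4), (0,3), (0,2), (0,1), (0,0)]
arrival = 24

  0. router=(3,4) cycle=10 (inject)
  1. router=(2,4) cycle=12 dir=W
  2. router=(1,4) cycle=14 dir=W
  3. router=(0,4) cycle=16 dir=W
  4. router=(0,3) cycle=18 dir=S
  5. router=(0,2) cycle=20 dir=S
  6. router=(0,1) cycle=22 dir=S
  7. router=(0,0) cycle=24 dir=S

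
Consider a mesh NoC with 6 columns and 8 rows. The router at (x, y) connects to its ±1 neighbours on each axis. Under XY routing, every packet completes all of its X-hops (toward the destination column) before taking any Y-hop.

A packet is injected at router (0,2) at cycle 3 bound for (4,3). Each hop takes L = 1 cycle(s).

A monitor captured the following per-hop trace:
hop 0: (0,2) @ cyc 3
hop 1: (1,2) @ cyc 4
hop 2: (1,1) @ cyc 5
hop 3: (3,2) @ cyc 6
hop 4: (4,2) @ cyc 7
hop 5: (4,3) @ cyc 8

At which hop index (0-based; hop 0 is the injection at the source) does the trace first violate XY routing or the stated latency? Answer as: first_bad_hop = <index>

hop 1: step (+1,+0), +1 cyc — ok
hop 2: step (+0,-1), +1 cyc — BAD: Y-move but x=1≠4

first_bad_hop = 2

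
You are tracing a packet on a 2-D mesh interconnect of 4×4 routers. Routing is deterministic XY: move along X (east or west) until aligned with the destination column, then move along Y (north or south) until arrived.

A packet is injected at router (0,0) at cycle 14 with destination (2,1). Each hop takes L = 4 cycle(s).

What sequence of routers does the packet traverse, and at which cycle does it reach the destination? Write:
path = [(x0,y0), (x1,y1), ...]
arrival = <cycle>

path = [(0,0), (1,0), (2,0), (2,1)]
arrival = 26

  0. router=(0,0) cycle=14 (inject)
  1. router=(1,0) cycle=18 dir=E
  2. router=(2,0) cycle=22 dir=E
  3. router=(2,1) cycle=26 dir=N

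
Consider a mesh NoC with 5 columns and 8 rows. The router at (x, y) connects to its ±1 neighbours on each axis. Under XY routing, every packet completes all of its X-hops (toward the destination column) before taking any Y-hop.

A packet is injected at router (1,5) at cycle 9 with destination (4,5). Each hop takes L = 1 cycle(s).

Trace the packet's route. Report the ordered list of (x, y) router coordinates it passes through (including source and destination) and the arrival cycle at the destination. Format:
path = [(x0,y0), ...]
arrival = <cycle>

src (1,5)  cyc=9
E→(2,5)  cyc=10
E→(3,5)  cyc=11
E→(4,5)  cyc=12

path = [(1,5), (2,5), (3,5), (4,5)]
arrival = 12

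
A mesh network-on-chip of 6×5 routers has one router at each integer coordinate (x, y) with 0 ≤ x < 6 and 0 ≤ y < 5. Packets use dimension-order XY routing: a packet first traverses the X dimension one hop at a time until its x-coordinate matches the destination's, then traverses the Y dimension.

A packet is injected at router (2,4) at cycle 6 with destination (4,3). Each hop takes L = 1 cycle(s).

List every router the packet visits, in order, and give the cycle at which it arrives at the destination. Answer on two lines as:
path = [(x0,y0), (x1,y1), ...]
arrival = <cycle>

path = [(2,4), (3,4), (4,4), (4,3)]
arrival = 9

[0] x=2 y=4 t=6
[1] x=3 y=4 t=7 →E
[2] x=4 y=4 t=8 →E
[3] x=4 y=3 t=9 →S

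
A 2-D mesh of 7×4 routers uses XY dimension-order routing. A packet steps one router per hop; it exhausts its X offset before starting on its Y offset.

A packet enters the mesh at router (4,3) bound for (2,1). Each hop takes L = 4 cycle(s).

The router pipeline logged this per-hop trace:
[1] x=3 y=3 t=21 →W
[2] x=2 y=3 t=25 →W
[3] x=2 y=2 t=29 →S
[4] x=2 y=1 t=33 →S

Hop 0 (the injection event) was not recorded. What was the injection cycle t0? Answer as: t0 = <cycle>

t0 = 17

Hop 1 reached at cycle 21; hop k is at t0 + k·L.
Therefore t0 = 21 − L = 17.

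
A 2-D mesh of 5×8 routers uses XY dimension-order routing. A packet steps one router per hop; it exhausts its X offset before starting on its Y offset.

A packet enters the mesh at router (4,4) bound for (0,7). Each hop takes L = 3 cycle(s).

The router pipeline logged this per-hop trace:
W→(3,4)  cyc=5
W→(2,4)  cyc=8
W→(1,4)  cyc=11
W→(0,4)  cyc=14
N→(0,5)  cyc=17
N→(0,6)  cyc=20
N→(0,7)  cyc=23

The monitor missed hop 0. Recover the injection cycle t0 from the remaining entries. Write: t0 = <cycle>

Hop 1 reached at cycle 5; hop k is at t0 + k·L.
Subtract one hop: t0 = 5 − 3 = 2.

t0 = 2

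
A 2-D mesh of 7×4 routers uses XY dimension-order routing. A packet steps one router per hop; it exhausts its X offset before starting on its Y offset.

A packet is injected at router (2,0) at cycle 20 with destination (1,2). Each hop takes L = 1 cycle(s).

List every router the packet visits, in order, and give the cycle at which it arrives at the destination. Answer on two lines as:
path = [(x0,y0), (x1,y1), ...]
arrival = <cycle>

src (2,0)  cyc=20
W→(1,0)  cyc=21
N→(1,1)  cyc=22
N→(1,2)  cyc=23

path = [(2,0), (1,0), (1,1), (1,2)]
arrival = 23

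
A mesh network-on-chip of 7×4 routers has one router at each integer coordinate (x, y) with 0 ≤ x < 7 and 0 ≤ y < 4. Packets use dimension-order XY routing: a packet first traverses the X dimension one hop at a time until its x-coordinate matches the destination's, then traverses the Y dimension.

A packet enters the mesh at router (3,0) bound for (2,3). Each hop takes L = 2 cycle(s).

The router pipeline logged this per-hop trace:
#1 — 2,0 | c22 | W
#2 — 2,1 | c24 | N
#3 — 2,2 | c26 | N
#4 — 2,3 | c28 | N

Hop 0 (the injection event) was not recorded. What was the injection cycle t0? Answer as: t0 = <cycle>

At hop 1 the cycle is 22; in general cyc_k = t0 + kL.
t0 = cyc[1] − L = 22 − 2 = 20.

t0 = 20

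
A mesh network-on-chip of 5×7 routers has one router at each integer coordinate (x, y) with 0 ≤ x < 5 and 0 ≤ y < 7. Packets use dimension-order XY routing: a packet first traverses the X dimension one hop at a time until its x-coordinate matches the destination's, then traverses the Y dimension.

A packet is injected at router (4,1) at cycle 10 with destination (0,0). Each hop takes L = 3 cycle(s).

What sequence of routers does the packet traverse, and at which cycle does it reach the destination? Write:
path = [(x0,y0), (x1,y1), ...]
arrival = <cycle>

  0. router=(4,1) cycle=10 (inject)
  1. router=(3,1) cycle=13 dir=W
  2. router=(2,1) cycle=16 dir=W
  3. router=(1,1) cycle=19 dir=W
  4. router=(0,1) cycle=22 dir=W
  5. router=(0,0) cycle=25 dir=S

path = [(4,1), (3,1), (2,1), (1,1), (0,1), (0,0)]
arrival = 25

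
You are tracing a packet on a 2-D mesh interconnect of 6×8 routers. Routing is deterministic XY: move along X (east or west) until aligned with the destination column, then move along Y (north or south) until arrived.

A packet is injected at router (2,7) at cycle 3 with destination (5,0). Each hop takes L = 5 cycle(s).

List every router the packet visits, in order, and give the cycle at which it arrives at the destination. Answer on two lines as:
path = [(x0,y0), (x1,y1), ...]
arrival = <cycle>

path = [(2,7), (3,7), (4,7), (5,7), (5,6), (5,5), (5,4), (5,3), (5,2), (5,1), (5,0)]
arrival = 53

  0. router=(2,7) cycle=3 (inject)
  1. router=(3,7) cycle=8 dir=E
  2. router=(4,7) cycle=13 dir=E
  3. router=(5,7) cycle=18 dir=E
  4. router=(5,6) cycle=23 dir=S
  5. router=(5,5) cycle=28 dir=S
  6. router=(5,4) cycle=33 dir=S
  7. router=(5,3) cycle=38 dir=S
  8. router=(5,2) cycle=43 dir=S
  9. router=(5,1) cycle=48 dir=S
  10. router=(5,0) cycle=53 dir=S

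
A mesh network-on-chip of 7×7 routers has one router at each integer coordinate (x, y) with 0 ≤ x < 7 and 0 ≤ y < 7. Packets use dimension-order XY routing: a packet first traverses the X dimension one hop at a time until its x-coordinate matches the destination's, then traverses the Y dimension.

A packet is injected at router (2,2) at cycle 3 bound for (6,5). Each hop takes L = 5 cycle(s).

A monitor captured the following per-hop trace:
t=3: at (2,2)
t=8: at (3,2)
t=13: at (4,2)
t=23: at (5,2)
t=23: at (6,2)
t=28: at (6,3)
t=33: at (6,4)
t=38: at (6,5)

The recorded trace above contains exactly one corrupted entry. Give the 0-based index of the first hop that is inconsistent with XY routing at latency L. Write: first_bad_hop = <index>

first_bad_hop = 3

  1: Δx=+1 Δy=+0 Δt=5 [ok]
  2: Δx=+1 Δy=+0 Δt=5 [ok]
  3: Δx=+1 Δy=+0 Δt=10 [BAD: Δcyc=10≠L]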